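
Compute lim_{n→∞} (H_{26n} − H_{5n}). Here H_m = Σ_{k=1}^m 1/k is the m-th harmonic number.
lim = ln(26/5)

Euler-Maclaurin gives H_m = ln m + γ + 1/(2m) + O(1/m^2). The γ and O(1/m) terms cancel in the difference:
  H_{26n} − H_{5n} = ln(26n) − ln(5n) + O(1/n) = ln(26/5) + O(1/n).
Hence the limit is ln(26/5).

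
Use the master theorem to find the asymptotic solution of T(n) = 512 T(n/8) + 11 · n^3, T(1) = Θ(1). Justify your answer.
T(n) = Θ(n^3 log n)

log_8 512 = 3, and f(n) = 11 · n^3 = Θ(n^(log_8 512)). This is Case 2 of the master theorem: T(n) = Θ(f(n) · log n) = Θ(n^3 log n).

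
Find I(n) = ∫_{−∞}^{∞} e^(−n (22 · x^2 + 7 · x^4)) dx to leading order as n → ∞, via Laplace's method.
I(n) ~ sqrt(π/(22n))

φ(x) = 22 · x^2 + 7 · x^4 has its unique global minimum at x* = 0 (since φ'(x) = 44x + 28x^3 = 0 only at x = 0 for real x with both coefficients positive, and φ → ∞ as |x| → ∞). At x* = 0, φ(0) = 0 and φ''(0) = 44. Laplace's method then gives
  I(n) ~ sqrt(2π / (n · φ''(0))) · e^(−n φ(0)) = sqrt(2π / (44n)) = sqrt(π/(22n)).
The 7 · x^4 term contributes only at subleading order (an O(1/n) relative correction).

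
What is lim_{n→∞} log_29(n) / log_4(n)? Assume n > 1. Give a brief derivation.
lim = ln(4) / ln(29) = log_29(4)

Change of base: log_29(n) = ln n / ln 29 and log_4(n) = ln n / ln 4. The ratio is (ln n / ln 29) · (ln 4 / ln n) = ln 4 / ln 29, a constant independent of n. So the limit is ln 4 / ln 29 = log_29(4).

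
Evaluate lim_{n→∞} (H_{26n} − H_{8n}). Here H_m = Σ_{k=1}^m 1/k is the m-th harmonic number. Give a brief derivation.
lim = ln(26/8) = ln(13/4)

Euler-Maclaurin gives H_m = ln m + γ + 1/(2m) + O(1/m^2). The γ and O(1/m) terms cancel in the difference:
  H_{26n} − H_{8n} = ln(26n) − ln(8n) + O(1/n) = ln(26/8) + O(1/n).
Hence the limit is ln(26/8) = ln(13/4).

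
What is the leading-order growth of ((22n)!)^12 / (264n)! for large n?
((22n)!)^12/(264n)! ~ ((2π·22n)^(11/2) / sqrt(12)) · 12^(−12·22n)  →  0

Write N = 22n. Stirling: N! ~ sqrt(2π N)(N/e)^N and (12N)! ~ sqrt(2π·12N)·(12N/e)^(12N).
  (N!)^12/(12N)! ~ (2π N)^(12/2) (N/e)^(12N) / [sqrt(2π·12N) (12N/e)^(12N)]
     = (2π N)^(12/2) / sqrt(2π·12N) · (N/(12N))^(12N)
     = (2π N)^((12−1)/2) / sqrt(12) · 12^(−12N).
Since 12^12 > 1, the factor 12^(−12N) decays exponentially, so the ratio → 0. Substituting N = 22n gives the stated form.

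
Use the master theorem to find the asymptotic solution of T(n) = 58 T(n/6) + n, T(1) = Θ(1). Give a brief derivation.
T(n) = Θ(n^(log_6 58))

Master theorem: compare f(n) = n to n^(log_6 58) where log_6 58 ≈ 2.266. Since 1 < log_6 58, we have f(n) = O(n^(log_6 58 − ε)) for some ε > 0 — Case 1. Hence T(n) = Θ(n^(log_6 58)).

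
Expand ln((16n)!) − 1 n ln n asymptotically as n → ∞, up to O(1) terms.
ln((16n)!) − 1 n ln n = 15 n ln n + 16(ln 16 − 1) n + (1/2) ln(2π·16n) + O(1/n)

Stirling: ln((16n)!) = 16n ln(16n) − 16n + (1/2) ln(2π·16n) + O(1/n).
Expand 16n ln(16n) = 16n (ln n + ln 16) = 16n ln n + 16n ln 16.
Subtract 1n ln n: leading term is (16 − 1) n ln n = 15 n ln n. The next term is 16n ln 16 − 16n = 16(ln 16 − 1) n. Then the (1/2) ln(2π·16n) correction.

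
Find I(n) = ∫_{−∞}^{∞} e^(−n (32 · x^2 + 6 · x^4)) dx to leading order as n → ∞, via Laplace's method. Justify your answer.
I(n) ~ sqrt(π/(32n))

φ(x) = 32 · x^2 + 6 · x^4 has its unique global minimum at x* = 0 (since φ'(x) = 64x + 24x^3 = 0 only at x = 0 for real x with both coefficients positive, and φ → ∞ as |x| → ∞). At x* = 0, φ(0) = 0 and φ''(0) = 64. Laplace's method then gives
  I(n) ~ sqrt(2π / (n · φ''(0))) · e^(−n φ(0)) = sqrt(2π / (64n)) = sqrt(π/(32n)).
The 6 · x^4 term contributes only at subleading order (an O(1/n) relative correction).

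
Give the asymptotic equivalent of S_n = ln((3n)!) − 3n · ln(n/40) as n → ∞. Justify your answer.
S_n ~ 3n · (ln 120 − 1) + O(ln n)

Stirling: ln((3n)!) = 3n ln(3n) − 3n + O(ln n).
  S_n = 3n ln(3n) − 3n − 3n ln(n/40) + O(ln n)
      = 3n ln(3n) − 3n ln n + 3n ln 40 − 3n + O(ln n)
      = 3n ln 3 + 3n ln 40 − 3n + O(ln n)
      = 3n (ln 120 − 1) + O(ln n).
Numerically ln(120) − 1 ≈ 3.7875.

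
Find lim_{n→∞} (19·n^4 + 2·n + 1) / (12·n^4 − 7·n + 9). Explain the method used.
lim = 19/12

For large n the leading n^4 terms dominate both numerator and denominator. Dividing top and bottom by n^4, every other term tends to 0, leaving 19/12.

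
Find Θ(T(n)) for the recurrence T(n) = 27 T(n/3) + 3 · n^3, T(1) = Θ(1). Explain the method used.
T(n) = Θ(n^3 log n)

log_3 27 = 3, and f(n) = 3 · n^3 = Θ(n^(log_3 27)). This is Case 2 of the master theorem: T(n) = Θ(f(n) · log n) = Θ(n^3 log n).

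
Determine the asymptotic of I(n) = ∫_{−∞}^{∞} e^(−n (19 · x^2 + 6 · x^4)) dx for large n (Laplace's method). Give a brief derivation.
I(n) ~ sqrt(π/(19n))

φ(x) = 19 · x^2 + 6 · x^4 has its unique global minimum at x* = 0 (since φ'(x) = 38x + 24x^3 = 0 only at x = 0 for real x with both coefficients positive, and φ → ∞ as |x| → ∞). At x* = 0, φ(0) = 0 and φ''(0) = 38. Laplace's method then gives
  I(n) ~ sqrt(2π / (n · φ''(0))) · e^(−n φ(0)) = sqrt(2π / (38n)) = sqrt(π/(19n)).
The 6 · x^4 term contributes only at subleading order (an O(1/n) relative correction).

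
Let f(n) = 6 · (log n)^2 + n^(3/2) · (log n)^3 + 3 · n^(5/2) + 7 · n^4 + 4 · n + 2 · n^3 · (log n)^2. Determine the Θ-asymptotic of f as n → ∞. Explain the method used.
f(n) ∈ Θ(n^4)

Compare the terms by growth order. For large n, n^a · (log n)^b dominates n^a' · (log n)^b' iff a > a', or (a = a' and b > b'). Ranking the 6 terms shows the dominant one is 7 · n^4. Hence f(n) ∈ Θ(n^4).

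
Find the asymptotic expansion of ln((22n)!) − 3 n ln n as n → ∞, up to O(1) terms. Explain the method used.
ln((22n)!) − 3 n ln n = 19 n ln n + 22(ln 22 − 1) n + (1/2) ln(2π·22n) + O(1/n)

Stirling: ln((22n)!) = 22n ln(22n) − 22n + (1/2) ln(2π·22n) + O(1/n).
Expand 22n ln(22n) = 22n (ln n + ln 22) = 22n ln n + 22n ln 22.
Subtract 3n ln n: leading term is (22 − 3) n ln n = 19 n ln n. The next term is 22n ln 22 − 22n = 22(ln 22 − 1) n. Then the (1/2) ln(2π·22n) correction.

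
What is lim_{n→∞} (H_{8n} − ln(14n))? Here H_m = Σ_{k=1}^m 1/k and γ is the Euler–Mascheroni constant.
lim = ln(4/7) + γ

By Euler-Maclaurin, H_m = ln m + γ + O(1/m). So
  H_{8n} − ln(14n) = ln(8n) + γ − ln(14n) + O(1/n)
                       = ln(8/14) + γ + O(1/n).
Hence the limit is ln(8/14) + γ (= ln(4/7)).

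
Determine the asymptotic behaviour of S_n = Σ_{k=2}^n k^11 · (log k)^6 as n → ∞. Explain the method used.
S_n ~ n^12 · (log n)^6 / 12

By integral comparison, S_n = ∫_1^n x^11 · (log x)^6 dx + O(n^11 · (log n)^6). For the integral, the leading term of ∫_1^n x^11 (log x)^6 dx is n^12/12 · (log n)^6 (by repeated integration by parts; each step lowers the log-exponent and produces a relatively O(1/log n) correction). Hence S_n ~ n^12 · (log n)^6 / 12.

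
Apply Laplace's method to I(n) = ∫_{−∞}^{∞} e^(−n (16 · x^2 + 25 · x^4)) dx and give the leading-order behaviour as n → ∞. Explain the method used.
I(n) ~ sqrt(π/(16n))

φ(x) = 16 · x^2 + 25 · x^4 has its unique global minimum at x* = 0 (since φ'(x) = 32x + 100x^3 = 0 only at x = 0 for real x with both coefficients positive, and φ → ∞ as |x| → ∞). At x* = 0, φ(0) = 0 and φ''(0) = 32. Laplace's method then gives
  I(n) ~ sqrt(2π / (n · φ''(0))) · e^(−n φ(0)) = sqrt(2π / (32n)) = sqrt(π/(16n)).
The 25 · x^4 term contributes only at subleading order (an O(1/n) relative correction).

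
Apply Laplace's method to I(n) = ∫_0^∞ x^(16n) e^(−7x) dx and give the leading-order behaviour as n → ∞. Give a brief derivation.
I(n) ~ (sqrt(2π·16n) / 7) · (16n/(7e))^(16n)

Write the integrand as exp(16n ln x − 7x) and set f(x) = 16n ln x − 7x. Then f'(x) = 16n/x − 7 = 0 at x* = 16n/7, and f''(x*) = −16n/x*^2 = −7^2/(16n). Laplace's method (interior maximum) gives
  I(n) ~ e^(f(x*)) · sqrt(2π / |f''(x*)|)
        = exp(16n ln(16n/7) − 16n) · sqrt(2π · 16n / 7^2)
        = (16n/7)^(16n) e^(−16n) · sqrt(2π·16n) / 7
        = (sqrt(2π·16n) / 7) · (16n/(7e))^(16n).
This matches Γ(16n+1)/7^(16n+1) with Stirling applied to Γ.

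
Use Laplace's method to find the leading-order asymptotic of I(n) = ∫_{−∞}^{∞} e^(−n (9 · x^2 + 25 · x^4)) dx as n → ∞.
I(n) ~ sqrt(π/(9n))

φ(x) = 9 · x^2 + 25 · x^4 has its unique global minimum at x* = 0 (since φ'(x) = 18x + 100x^3 = 0 only at x = 0 for real x with both coefficients positive, and φ → ∞ as |x| → ∞). At x* = 0, φ(0) = 0 and φ''(0) = 18. Laplace's method then gives
  I(n) ~ sqrt(2π / (n · φ''(0))) · e^(−n φ(0)) = sqrt(2π / (18n)) = sqrt(π/(9n)).
The 25 · x^4 term contributes only at subleading order (an O(1/n) relative correction).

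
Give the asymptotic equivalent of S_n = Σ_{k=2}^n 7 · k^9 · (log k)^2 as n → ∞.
S_n ~ 7 · n^10 · (log n)^2 / 10

By integral comparison, S_n = ∫_1^n 7 · x^9 · (log x)^2 dx + O(n^9 · (log n)^2). For the integral, the leading term of ∫_1^n x^9 (log x)^2 dx is n^10/10 · (log n)^2 (by repeated integration by parts; each step lowers the log-exponent and produces a relatively O(1/log n) correction). Hence S_n ~ 7 · n^10 · (log n)^2 / 10.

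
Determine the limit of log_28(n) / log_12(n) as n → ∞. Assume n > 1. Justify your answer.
lim = ln(12) / ln(28) = log_28(12)

Change of base: log_28(n) = ln n / ln 28 and log_12(n) = ln n / ln 12. The ratio is (ln n / ln 28) · (ln 12 / ln n) = ln 12 / ln 28, a constant independent of n. So the limit is ln 12 / ln 28 = log_28(12).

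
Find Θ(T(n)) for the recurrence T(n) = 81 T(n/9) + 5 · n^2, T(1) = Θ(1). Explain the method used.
T(n) = Θ(n^2 log n)

log_9 81 = 2, and f(n) = 5 · n^2 = Θ(n^(log_9 81)). This is Case 2 of the master theorem: T(n) = Θ(f(n) · log n) = Θ(n^2 log n).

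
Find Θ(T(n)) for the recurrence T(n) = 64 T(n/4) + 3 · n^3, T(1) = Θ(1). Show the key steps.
T(n) = Θ(n^3 log n)

log_4 64 = 3, and f(n) = 3 · n^3 = Θ(n^(log_4 64)). This is Case 2 of the master theorem: T(n) = Θ(f(n) · log n) = Θ(n^3 log n).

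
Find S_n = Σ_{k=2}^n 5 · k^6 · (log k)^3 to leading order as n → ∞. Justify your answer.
S_n ~ 5 · n^7 · (log n)^3 / 7

By integral comparison, S_n = ∫_1^n 5 · x^6 · (log x)^3 dx + O(n^6 · (log n)^3). For the integral, the leading term of ∫_1^n x^6 (log x)^3 dx is n^7/7 · (log n)^3 (by repeated integration by parts; each step lowers the log-exponent and produces a relatively O(1/log n) correction). Hence S_n ~ 5 · n^7 · (log n)^3 / 7.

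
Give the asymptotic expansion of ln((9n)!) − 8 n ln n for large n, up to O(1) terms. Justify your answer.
ln((9n)!) − 8 n ln n = n ln n + 9(ln 9 − 1) n + (1/2) ln(2π·9n) + O(1/n)

Stirling: ln((9n)!) = 9n ln(9n) − 9n + (1/2) ln(2π·9n) + O(1/n).
Expand 9n ln(9n) = 9n (ln n + ln 9) = 9n ln n + 9n ln 9.
Subtract 8n ln n: leading term is (9 − 8) n ln n = n ln n. The next term is 9n ln 9 − 9n = 9(ln 9 − 1) n. Then the (1/2) ln(2π·9n) correction.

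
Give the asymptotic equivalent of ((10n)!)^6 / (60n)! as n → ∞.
((10n)!)^6/(60n)! ~ ((2π·10n)^(5/2) / sqrt(6)) · 6^(−6·10n)  →  0

Write N = 10n. Stirling: N! ~ sqrt(2π N)(N/e)^N and (6N)! ~ sqrt(2π·6N)·(6N/e)^(6N).
  (N!)^6/(6N)! ~ (2π N)^(6/2) (N/e)^(6N) / [sqrt(2π·6N) (6N/e)^(6N)]
     = (2π N)^(6/2) / sqrt(2π·6N) · (N/(6N))^(6N)
     = (2π N)^((6−1)/2) / sqrt(6) · 6^(−6N).
Since 6^6 > 1, the factor 6^(−6N) decays exponentially, so the ratio → 0. Substituting N = 10n gives the stated form.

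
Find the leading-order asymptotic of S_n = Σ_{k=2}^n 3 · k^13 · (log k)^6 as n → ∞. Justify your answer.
S_n ~ 3 · n^14 · (log n)^6 / 14

By integral comparison, S_n = ∫_1^n 3 · x^13 · (log x)^6 dx + O(n^13 · (log n)^6). For the integral, the leading term of ∫_1^n x^13 (log x)^6 dx is n^14/14 · (log n)^6 (by repeated integration by parts; each step lowers the log-exponent and produces a relatively O(1/log n) correction). Hence S_n ~ 3 · n^14 · (log n)^6 / 14.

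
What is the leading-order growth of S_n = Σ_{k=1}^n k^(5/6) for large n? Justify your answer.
S_n ~ (6/11) · n^(11/6)

Integral comparison: Σ_{k=1}^n k^(5/6) = ∫_0^n x^(5/6) dx + O(n^(5/6)). The integral is n^(1 + 5/6) / (1 + 5/6) = n^((5+6)/6) / ((5+6)/6) = (6/11) · n^(11/6).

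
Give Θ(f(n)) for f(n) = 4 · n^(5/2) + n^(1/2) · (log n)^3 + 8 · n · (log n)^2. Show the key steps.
f(n) ∈ Θ(n^(5/2))

Compare the terms by growth order. For large n, n^a · (log n)^b dominates n^a' · (log n)^b' iff a > a', or (a = a' and b > b'). Ranking the 3 terms shows the dominant one is 4 · n^(5/2). Hence f(n) ∈ Θ(n^(5/2)).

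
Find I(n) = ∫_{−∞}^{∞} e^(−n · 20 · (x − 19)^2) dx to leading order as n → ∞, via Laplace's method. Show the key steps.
I(n) = sqrt(π/(20n))

Here φ(x) = 20 · (x − 19)^2 has its unique minimum at x* = 19 with φ(x*) = 0 and φ''(x*) = 40. Laplace's method gives
  I(n) ~ e^(−n φ(x*)) · sqrt(2π / (n · φ''(x*))) = sqrt(2π / (40n)) = sqrt(π/(20n)).
This is exact: substituting u = (x − 19)·sqrt(20n) gives I(n) = (1/sqrt(20n)) ∫_{−∞}^{∞} e^(−u^2) du = sqrt(π/(20n)).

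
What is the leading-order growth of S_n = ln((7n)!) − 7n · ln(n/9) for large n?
S_n ~ 7n · (ln 63 − 1) + O(ln n)

Stirling: ln((7n)!) = 7n ln(7n) − 7n + O(ln n).
  S_n = 7n ln(7n) − 7n − 7n ln(n/9) + O(ln n)
      = 7n ln(7n) − 7n ln n + 7n ln 9 − 7n + O(ln n)
      = 7n ln 7 + 7n ln 9 − 7n + O(ln n)
      = 7n (ln 63 − 1) + O(ln n).
Numerically ln(63) − 1 ≈ 3.1431.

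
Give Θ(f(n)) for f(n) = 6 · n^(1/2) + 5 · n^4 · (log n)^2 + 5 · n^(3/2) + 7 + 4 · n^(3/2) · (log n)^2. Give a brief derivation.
f(n) ∈ Θ(n^4 · (log n)^2)

Compare the terms by growth order. For large n, n^a · (log n)^b dominates n^a' · (log n)^b' iff a > a', or (a = a' and b > b'). Ranking the 5 terms shows the dominant one is 5 · n^4 · (log n)^2. Hence f(n) ∈ Θ(n^4 · (log n)^2).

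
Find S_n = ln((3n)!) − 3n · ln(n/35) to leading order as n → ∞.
S_n ~ 3n · (ln 105 − 1) + O(ln n)

Stirling: ln((3n)!) = 3n ln(3n) − 3n + O(ln n).
  S_n = 3n ln(3n) − 3n − 3n ln(n/35) + O(ln n)
      = 3n ln(3n) − 3n ln n + 3n ln 35 − 3n + O(ln n)
      = 3n ln 3 + 3n ln 35 − 3n + O(ln n)
      = 3n (ln 105 − 1) + O(ln n).
Numerically ln(105) − 1 ≈ 3.6540.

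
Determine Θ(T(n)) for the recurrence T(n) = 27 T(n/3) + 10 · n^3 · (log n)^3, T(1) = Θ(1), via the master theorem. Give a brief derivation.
T(n) = Θ(n^3 · (log n)^4)

Here log_3 27 = 3 and f(n) = 10 · n^3 · (log n)^3 = Θ(n^(log_3 27) · (log n)^3). This is the extended Case 2 of the master theorem (f matches the critical exponent up to log factors), giving T(n) = Θ(n^(log_3 27) · (log n)^(3+1)) = Θ(n^3 · (log n)^4).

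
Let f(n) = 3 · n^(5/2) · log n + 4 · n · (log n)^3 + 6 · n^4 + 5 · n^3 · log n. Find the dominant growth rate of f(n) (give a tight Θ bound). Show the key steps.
f(n) ∈ Θ(n^4)

Compare the terms by growth order. For large n, n^a · (log n)^b dominates n^a' · (log n)^b' iff a > a', or (a = a' and b > b'). Ranking the 4 terms shows the dominant one is 6 · n^4. Hence f(n) ∈ Θ(n^4).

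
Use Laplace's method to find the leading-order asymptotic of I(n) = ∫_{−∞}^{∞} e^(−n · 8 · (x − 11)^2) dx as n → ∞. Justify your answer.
I(n) = sqrt(π/(8n))

Here φ(x) = 8 · (x − 11)^2 has its unique minimum at x* = 11 with φ(x*) = 0 and φ''(x*) = 16. Laplace's method gives
  I(n) ~ e^(−n φ(x*)) · sqrt(2π / (n · φ''(x*))) = sqrt(2π / (16n)) = sqrt(π/(8n)).
This is exact: substituting u = (x − 11)·sqrt(8n) gives I(n) = (1/sqrt(8n)) ∫_{−∞}^{∞} e^(−u^2) du = sqrt(π/(8n)).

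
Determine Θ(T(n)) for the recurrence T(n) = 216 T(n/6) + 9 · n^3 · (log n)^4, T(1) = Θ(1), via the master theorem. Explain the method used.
T(n) = Θ(n^3 · (log n)^5)

Here log_6 216 = 3 and f(n) = 9 · n^3 · (log n)^4 = Θ(n^(log_6 216) · (log n)^4). This is the extended Case 2 of the master theorem (f matches the critical exponent up to log factors), giving T(n) = Θ(n^(log_6 216) · (log n)^(4+1)) = Θ(n^3 · (log n)^5).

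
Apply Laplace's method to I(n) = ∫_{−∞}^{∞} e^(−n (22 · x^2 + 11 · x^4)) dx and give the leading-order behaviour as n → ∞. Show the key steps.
I(n) ~ sqrt(π/(22n))

φ(x) = 22 · x^2 + 11 · x^4 has its unique global minimum at x* = 0 (since φ'(x) = 44x + 44x^3 = 0 only at x = 0 for real x with both coefficients positive, and φ → ∞ as |x| → ∞). At x* = 0, φ(0) = 0 and φ''(0) = 44. Laplace's method then gives
  I(n) ~ sqrt(2π / (n · φ''(0))) · e^(−n φ(0)) = sqrt(2π / (44n)) = sqrt(π/(22n)).
The 11 · x^4 term contributes only at subleading order (an O(1/n) relative correction).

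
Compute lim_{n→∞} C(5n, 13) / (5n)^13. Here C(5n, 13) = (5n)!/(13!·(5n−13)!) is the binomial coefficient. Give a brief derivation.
lim = 1/13! = 1/6227020800

With N = 5n → ∞: C(N, 13) / N^13 = [N(N−1)…(N−12)] / (13! · N^13) = (1/13!) · 1 · (1 − 1/(5n)) · … · (1 − 12/(5n)). Each factor → 1 as N → ∞, so the limit is 1/13! = 1/6227020800.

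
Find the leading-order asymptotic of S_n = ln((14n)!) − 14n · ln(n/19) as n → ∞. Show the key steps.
S_n ~ 14n · (ln 266 − 1) + O(ln n)

Stirling: ln((14n)!) = 14n ln(14n) − 14n + O(ln n).
  S_n = 14n ln(14n) − 14n − 14n ln(n/19) + O(ln n)
      = 14n ln(14n) − 14n ln n + 14n ln 19 − 14n + O(ln n)
      = 14n ln 14 + 14n ln 19 − 14n + O(ln n)
      = 14n (ln 266 − 1) + O(ln n).
Numerically ln(266) − 1 ≈ 4.5835.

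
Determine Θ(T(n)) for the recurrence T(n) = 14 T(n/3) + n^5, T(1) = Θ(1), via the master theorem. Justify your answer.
T(n) = Θ(n^5)

log_3 14 ≈ 2.402. f(n) = n^5 dominates n^(log_3 14) since 5 > 2.402, and the regularity condition a·f(n/b) = 14·(n/3)^5 = (14/243)·n^5 ≤ c·f(n) holds with c = 14/243 ≈ 0.0576 < 1. So this is Case 3: T(n) = Θ(f(n)) = Θ(n^5).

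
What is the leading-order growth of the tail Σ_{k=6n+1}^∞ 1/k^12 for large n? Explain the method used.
Σ_{k>6n} 1/k^12 ~ 1/(11 · (6n)^11)

Compare to the integral: ∫_{6n}^∞ x^(−12) dx = [−x^(−11)/11]_{6n}^∞ = 1/((12−1)·(6n)^11). Euler-Maclaurin then gives
  Σ_{k>6n} 1/k^12 = ∫_{6n}^∞ dx/x^12 − 1/(2·(6n)^12) + O(1/(6n)^13).
(Equivalently this is ζ(12) − Σ_{k≤6n} 1/k^12.)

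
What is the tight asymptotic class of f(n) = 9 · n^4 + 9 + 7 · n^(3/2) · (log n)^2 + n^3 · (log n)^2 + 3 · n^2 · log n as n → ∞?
f(n) ∈ Θ(n^4)

Compare the terms by growth order. For large n, n^a · (log n)^b dominates n^a' · (log n)^b' iff a > a', or (a = a' and b > b'). Ranking the 5 terms shows the dominant one is 9 · n^4. Hence f(n) ∈ Θ(n^4).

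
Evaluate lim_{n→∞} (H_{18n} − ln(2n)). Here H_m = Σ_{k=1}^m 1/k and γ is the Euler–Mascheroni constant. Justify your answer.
lim = ln 9 + γ

By Euler-Maclaurin, H_m = ln m + γ + O(1/m). So
  H_{18n} − ln(2n) = ln(18n) + γ − ln(2n) + O(1/n)
                       = ln(18/2) + γ + O(1/n).
Hence the limit is ln(18/2) + γ (= ln 9).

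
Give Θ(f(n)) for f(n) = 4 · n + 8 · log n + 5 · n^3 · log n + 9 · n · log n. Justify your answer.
f(n) ∈ Θ(n^3 · log n)

Compare the terms by growth order. For large n, n^a · (log n)^b dominates n^a' · (log n)^b' iff a > a', or (a = a' and b > b'). Ranking the 4 terms shows the dominant one is 5 · n^3 · log n. Hence f(n) ∈ Θ(n^3 · log n).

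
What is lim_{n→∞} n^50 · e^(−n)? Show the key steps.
lim = 0

Exponentials with base > 1 dominate every fixed polynomial: for any fixed c, n^c / e^n → 0 as n → ∞ (e.g. by the ratio test, or since e^n grows faster than any power of n). Hence n^50 · e^(−n) = n^50 / e^n → 0.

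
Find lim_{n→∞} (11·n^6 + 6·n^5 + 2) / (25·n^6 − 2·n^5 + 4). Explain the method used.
lim = 11/25

For large n the leading n^6 terms dominate both numerator and denominator. Dividing top and bottom by n^6, every other term tends to 0, leaving 11/25.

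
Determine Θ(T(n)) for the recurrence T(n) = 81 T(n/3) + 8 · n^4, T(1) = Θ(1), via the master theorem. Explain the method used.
T(n) = Θ(n^4 log n)

log_3 81 = 4, and f(n) = 8 · n^4 = Θ(n^(log_3 81)). This is Case 2 of the master theorem: T(n) = Θ(f(n) · log n) = Θ(n^4 log n).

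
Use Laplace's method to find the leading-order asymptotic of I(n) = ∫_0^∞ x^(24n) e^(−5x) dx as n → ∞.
I(n) ~ (sqrt(2π·24n) / 5) · (24n/(5e))^(24n)

Write the integrand as exp(24n ln x − 5x) and set f(x) = 24n ln x − 5x. Then f'(x) = 24n/x − 5 = 0 at x* = 24n/5, and f''(x*) = −24n/x*^2 = −5^2/(24n). Laplace's method (interior maximum) gives
  I(n) ~ e^(f(x*)) · sqrt(2π / |f''(x*)|)
        = exp(24n ln(24n/5) − 24n) · sqrt(2π · 24n / 5^2)
        = (24n/5)^(24n) e^(−24n) · sqrt(2π·24n) / 5
        = (sqrt(2π·24n) / 5) · (24n/(5e))^(24n).
This matches Γ(24n+1)/5^(24n+1) with Stirling applied to Γ.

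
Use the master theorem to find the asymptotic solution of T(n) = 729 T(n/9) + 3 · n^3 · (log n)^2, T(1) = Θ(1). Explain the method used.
T(n) = Θ(n^3 · (log n)^3)

Here log_9 729 = 3 and f(n) = 3 · n^3 · (log n)^2 = Θ(n^(log_9 729) · (log n)^2). This is the extended Case 2 of the master theorem (f matches the critical exponent up to log factors), giving T(n) = Θ(n^(log_9 729) · (log n)^(2+1)) = Θ(n^3 · (log n)^3).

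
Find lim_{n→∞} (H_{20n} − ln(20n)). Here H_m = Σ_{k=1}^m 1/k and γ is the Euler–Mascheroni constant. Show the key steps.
lim = γ

By Euler-Maclaurin, H_m = ln m + γ + O(1/m). So
  H_{20n} − ln(20n) = ln(20n) + γ − ln(20n) + O(1/n)
                       = ln(20/20) + γ + O(1/n).
Hence the limit is γ (since ln 1 = 0).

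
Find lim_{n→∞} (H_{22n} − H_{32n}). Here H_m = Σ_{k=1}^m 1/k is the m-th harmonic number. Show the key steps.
lim = ln(22/32) = ln(11/16)

Euler-Maclaurin gives H_m = ln m + γ + 1/(2m) + O(1/m^2). The γ and O(1/m) terms cancel in the difference:
  H_{22n} − H_{32n} = ln(22n) − ln(32n) + O(1/n) = ln(22/32) + O(1/n).
Hence the limit is ln(22/32) = ln(11/16).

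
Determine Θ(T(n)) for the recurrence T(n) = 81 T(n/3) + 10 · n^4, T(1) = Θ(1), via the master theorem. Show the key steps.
T(n) = Θ(n^4 log n)

log_3 81 = 4, and f(n) = 10 · n^4 = Θ(n^(log_3 81)). This is Case 2 of the master theorem: T(n) = Θ(f(n) · log n) = Θ(n^4 log n).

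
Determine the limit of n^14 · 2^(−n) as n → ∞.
lim = 0

Exponentials with base > 1 dominate every fixed polynomial: for any fixed c, n^c / 2^n → 0 as n → ∞ (e.g. by the ratio test, or by writing 2^n = e^(n ln 2) and noting e^(n ln 2) / n^c → ∞). Hence n^14 · 2^(−n) = n^14 / 2^n → 0.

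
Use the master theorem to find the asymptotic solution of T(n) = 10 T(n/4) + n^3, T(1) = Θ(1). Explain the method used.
T(n) = Θ(n^3)

log_4 10 ≈ 1.661. f(n) = n^3 dominates n^(log_4 10) since 3 > 1.661, and the regularity condition a·f(n/b) = 10·(n/4)^3 = (10/64)·n^3 ≤ c·f(n) holds with c = 10/64 ≈ 0.156 < 1. So this is Case 3: T(n) = Θ(f(n)) = Θ(n^3).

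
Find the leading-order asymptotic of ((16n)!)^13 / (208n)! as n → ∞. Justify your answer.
((16n)!)^13/(208n)! ~ ((2π·16n)^(12/2) / sqrt(13)) · 13^(−13·16n)  →  0

Write N = 16n. Stirling: N! ~ sqrt(2π N)(N/e)^N and (13N)! ~ sqrt(2π·13N)·(13N/e)^(13N).
  (N!)^13/(13N)! ~ (2π N)^(13/2) (N/e)^(13N) / [sqrt(2π·13N) (13N/e)^(13N)]
     = (2π N)^(13/2) / sqrt(2π·13N) · (N/(13N))^(13N)
     = (2π N)^((13−1)/2) / sqrt(13) · 13^(−13N).
Since 13^13 > 1, the factor 13^(−13N) decays exponentially, so the ratio → 0. Substituting N = 16n gives the stated form.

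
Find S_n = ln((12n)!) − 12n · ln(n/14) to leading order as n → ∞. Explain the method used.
S_n ~ 12n · (ln 168 − 1) + O(ln n)

Stirling: ln((12n)!) = 12n ln(12n) − 12n + O(ln n).
  S_n = 12n ln(12n) − 12n − 12n ln(n/14) + O(ln n)
      = 12n ln(12n) − 12n ln n + 12n ln 14 − 12n + O(ln n)
      = 12n ln 12 + 12n ln 14 − 12n + O(ln n)
      = 12n (ln 168 − 1) + O(ln n).
Numerically ln(168) − 1 ≈ 4.1240.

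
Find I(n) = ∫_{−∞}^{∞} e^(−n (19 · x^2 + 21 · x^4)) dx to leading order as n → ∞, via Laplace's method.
I(n) ~ sqrt(π/(19n))

φ(x) = 19 · x^2 + 21 · x^4 has its unique global minimum at x* = 0 (since φ'(x) = 38x + 84x^3 = 0 only at x = 0 for real x with both coefficients positive, and φ → ∞ as |x| → ∞). At x* = 0, φ(0) = 0 and φ''(0) = 38. Laplace's method then gives
  I(n) ~ sqrt(2π / (n · φ''(0))) · e^(−n φ(0)) = sqrt(2π / (38n)) = sqrt(π/(19n)).
The 21 · x^4 term contributes only at subleading order (an O(1/n) relative correction).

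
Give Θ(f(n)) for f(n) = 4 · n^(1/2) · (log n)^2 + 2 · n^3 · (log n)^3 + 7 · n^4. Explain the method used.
f(n) ∈ Θ(n^4)

Compare the terms by growth order. For large n, n^a · (log n)^b dominates n^a' · (log n)^b' iff a > a', or (a = a' and b > b'). Ranking the 3 terms shows the dominant one is 7 · n^4. Hence f(n) ∈ Θ(n^4).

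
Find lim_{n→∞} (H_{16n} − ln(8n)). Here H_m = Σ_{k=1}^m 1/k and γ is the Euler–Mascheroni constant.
lim = ln 2 + γ

By Euler-Maclaurin, H_m = ln m + γ + O(1/m). So
  H_{16n} − ln(8n) = ln(16n) + γ − ln(8n) + O(1/n)
                       = ln(16/8) + γ + O(1/n).
Hence the limit is ln(16/8) + γ (= ln 2).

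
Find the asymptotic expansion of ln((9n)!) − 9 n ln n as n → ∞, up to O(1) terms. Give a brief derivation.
ln((9n)!) − 9 n ln n = 9(ln 9 − 1) n + (1/2) ln(2π·9n) + O(1/n)

Stirling: ln((9n)!) = 9n ln(9n) − 9n + (1/2) ln(2π·9n) + O(1/n).
Since 9n ln(9n) = 9n ln n + 9n ln 9, subtracting 9n ln n cancels the n ln n term exactly. What remains is 9(ln 9 − 1) n + (1/2) ln(2π·9n) + O(1/n).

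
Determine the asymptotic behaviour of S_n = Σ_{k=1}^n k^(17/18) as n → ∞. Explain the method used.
S_n ~ (18/35) · n^(35/18)

Integral comparison: Σ_{k=1}^n k^(17/18) = ∫_0^n x^(17/18) dx + O(n^(17/18)). The integral is n^(1 + 17/18) / (1 + 17/18) = n^((17+18)/18) / ((17+18)/18) = (18/35) · n^(35/18).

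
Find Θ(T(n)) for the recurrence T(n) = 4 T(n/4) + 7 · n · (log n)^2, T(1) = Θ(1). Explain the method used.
T(n) = Θ(n · (log n)^3)

Here log_4 4 = 1 and f(n) = 7 · n · (log n)^2 = Θ(n^(log_4 4) · (log n)^2). This is the extended Case 2 of the master theorem (f matches the critical exponent up to log factors), giving T(n) = Θ(n^(log_4 4) · (log n)^(2+1)) = Θ(n · (log n)^3).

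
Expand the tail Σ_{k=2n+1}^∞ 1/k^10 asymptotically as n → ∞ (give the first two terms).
Σ_{k>2n} 1/k^10 = 1/(9 · (2n)^9) − 1/(2 · (2n)^10) + O(1/(2n)^11)

Compare to the integral: ∫_{2n}^∞ x^(−10) dx = [−x^(−9)/9]_{2n}^∞ = 1/((10−1)·(2n)^9). The Euler-Maclaurin correction adds −f(2n)/2 = −1/(2·(2n)^10). Euler-Maclaurin then gives
  Σ_{k>2n} 1/k^10 = ∫_{2n}^∞ dx/x^10 − 1/(2·(2n)^10) + O(1/(2n)^11).
(Equivalently this is ζ(10) − Σ_{k≤2n} 1/k^10.)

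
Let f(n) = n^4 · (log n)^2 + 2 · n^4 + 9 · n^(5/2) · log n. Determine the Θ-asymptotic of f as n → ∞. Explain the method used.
f(n) ∈ Θ(n^4 · (log n)^2)

Compare the terms by growth order. For large n, n^a · (log n)^b dominates n^a' · (log n)^b' iff a > a', or (a = a' and b > b'). Ranking the 3 terms shows the dominant one is n^4 · (log n)^2. Hence f(n) ∈ Θ(n^4 · (log n)^2).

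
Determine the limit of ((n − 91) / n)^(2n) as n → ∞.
lim = e^(−182)

Rewrite as (1 − 91/n)^(2n). By the standard limit (1 + x/n)^n → e^x, we have (1 − 91/n)^n → e^(−91), and raising to the 2nd power gives e^(−182).
More precisely, ln[(1 − 91/n)^(2n)] = 2n · ln(1 − 91/n) = 2n · (-91/n + O(1/n^2)) = -182 + O(1/n) → -182.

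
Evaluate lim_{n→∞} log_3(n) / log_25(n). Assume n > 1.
lim = ln(25) / ln(3) = log_3(25)

Change of base: log_3(n) = ln n / ln 3 and log_25(n) = ln n / ln 25. The ratio is (ln n / ln 3) · (ln 25 / ln n) = ln 25 / ln 3, a constant independent of n. So the limit is ln 25 / ln 3 = log_3(25).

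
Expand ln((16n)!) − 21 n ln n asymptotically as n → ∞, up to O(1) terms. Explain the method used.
ln((16n)!) − 21 n ln n = −5 n ln n + 16(ln 16 − 1) n + (1/2) ln(2π·16n) + O(1/n)

Stirling: ln((16n)!) = 16n ln(16n) − 16n + (1/2) ln(2π·16n) + O(1/n).
Expand 16n ln(16n) = 16n (ln n + ln 16) = 16n ln n + 16n ln 16.
Subtract 21n ln n: leading term is (16 − 21) n ln n = −5 n ln n. The next term is 16n ln 16 − 16n = 16(ln 16 − 1) n. Then the (1/2) ln(2π·16n) correction.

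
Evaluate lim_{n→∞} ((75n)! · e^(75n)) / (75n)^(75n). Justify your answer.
lim = ∞

Stirling: (75n)! ~ sqrt(2π·75n) · (75n/e)^(75n). Hence
  (75n)! · e^(75n) / (75n)^(75n) ~ sqrt(2π·75n) = sqrt(2π·75) · sqrt(n) → ∞.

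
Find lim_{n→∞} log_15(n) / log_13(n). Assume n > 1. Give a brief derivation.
lim = ln(13) / ln(15) = log_15(13)

Change of base: log_15(n) = ln n / ln 15 and log_13(n) = ln n / ln 13. The ratio is (ln n / ln 15) · (ln 13 / ln n) = ln 13 / ln 15, a constant independent of n. So the limit is ln 13 / ln 15 = log_15(13).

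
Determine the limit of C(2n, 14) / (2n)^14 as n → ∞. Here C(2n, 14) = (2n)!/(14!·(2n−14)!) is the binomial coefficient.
lim = 1/14! = 1/87178291200

With N = 2n → ∞: C(N, 14) / N^14 = [N(N−1)…(N−13)] / (14! · N^14) = (1/14!) · 1 · (1 − 1/(2n)) · … · (1 − 13/(2n)). Each factor → 1 as N → ∞, so the limit is 1/14! = 1/87178291200.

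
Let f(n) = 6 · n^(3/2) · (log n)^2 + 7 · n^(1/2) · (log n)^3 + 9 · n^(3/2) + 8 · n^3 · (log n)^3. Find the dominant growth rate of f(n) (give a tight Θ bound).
f(n) ∈ Θ(n^3 · (log n)^3)

Compare the terms by growth order. For large n, n^a · (log n)^b dominates n^a' · (log n)^b' iff a > a', or (a = a' and b > b'). Ranking the 4 terms shows the dominant one is 8 · n^3 · (log n)^3. Hence f(n) ∈ Θ(n^3 · (log n)^3).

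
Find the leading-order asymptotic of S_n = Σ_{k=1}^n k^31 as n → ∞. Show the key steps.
S_n ~ n^32 / 32

By integral comparison (Euler-Maclaurin), Σ_{k=1}^n k^31 = ∫_0^n x^31 dx + O(n^31) = n^32/32 + O(n^31). (Equivalently, Faulhaber's formula gives the same leading term.)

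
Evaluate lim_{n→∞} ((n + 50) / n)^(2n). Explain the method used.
lim = e^100

Rewrite as (1 + 50/n)^(2n). By the standard limit (1 + x/n)^n → e^x, we have (1 + 50/n)^n → e^50, and raising to the 2nd power gives e^100.
More precisely, ln[(1 + 50/n)^(2n)] = 2n · ln(1 + 50/n) = 2n · (50/n + O(1/n^2)) = 100 + O(1/n) → 100.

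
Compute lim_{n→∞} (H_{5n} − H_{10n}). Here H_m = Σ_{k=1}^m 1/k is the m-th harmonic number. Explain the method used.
lim = ln(5/10) = −ln 2

Euler-Maclaurin gives H_m = ln m + γ + 1/(2m) + O(1/m^2). The γ and O(1/m) terms cancel in the difference:
  H_{5n} − H_{10n} = ln(5n) − ln(10n) + O(1/n) = ln(5/10) + O(1/n).
Hence the limit is ln(5/10) = −ln 2.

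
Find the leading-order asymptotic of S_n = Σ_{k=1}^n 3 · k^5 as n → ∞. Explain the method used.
S_n ~ n^6 / 2

By integral comparison (Euler-Maclaurin), Σ_{k=1}^n 3 · k^5 = 3 · ∫_0^n x^5 dx + O(n^5) = 3 · n^6/6 = n^6 / 2 + O(n^5). (Equivalently, Faulhaber's formula gives the same leading term.)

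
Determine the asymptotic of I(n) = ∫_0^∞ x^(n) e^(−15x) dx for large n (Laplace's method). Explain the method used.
I(n) ~ (sqrt(2π·n) / 15) · (n/(15e))^(n)

Write the integrand as exp(n ln x − 15x) and set f(x) = n ln x − 15x. Then f'(x) = n/x − 15 = 0 at x* = n/15, and f''(x*) = −n/x*^2 = −15^2/(n). Laplace's method (interior maximum) gives
  I(n) ~ e^(f(x*)) · sqrt(2π / |f''(x*)|)
        = exp(n ln(n/15) − n) · sqrt(2π · n / 15^2)
        = (n/15)^(n) e^(−n) · sqrt(2π·n) / 15
        = (sqrt(2π·n) / 15) · (n/(15e))^(n).
This matches Γ(n+1)/15^(n+1) with Stirling applied to Γ.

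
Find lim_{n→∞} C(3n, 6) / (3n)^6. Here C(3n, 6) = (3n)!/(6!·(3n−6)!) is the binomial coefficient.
lim = 1/6! = 1/720

With N = 3n → ∞: C(N, 6) / N^6 = [N(N−1)…(N−5)] / (6! · N^6) = (1/6!) · 1 · (1 − 1/(3n)) · … · (1 − 5/(3n)). Each factor → 1 as N → ∞, so the limit is 1/6! = 1/720.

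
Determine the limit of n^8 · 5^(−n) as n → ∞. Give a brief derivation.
lim = 0

Exponentials with base > 1 dominate every fixed polynomial: for any fixed c, n^c / 5^n → 0 as n → ∞ (e.g. by the ratio test, or by writing 5^n = e^(n ln 5) and noting e^(n ln 5) / n^c → ∞). Hence n^8 · 5^(−n) = n^8 / 5^n → 0.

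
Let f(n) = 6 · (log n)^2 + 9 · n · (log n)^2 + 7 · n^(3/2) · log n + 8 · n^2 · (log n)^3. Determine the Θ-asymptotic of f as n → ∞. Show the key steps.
f(n) ∈ Θ(n^2 · (log n)^3)

Compare the terms by growth order. For large n, n^a · (log n)^b dominates n^a' · (log n)^b' iff a > a', or (a = a' and b > b'). Ranking the 4 terms shows the dominant one is 8 · n^2 · (log n)^3. Hence f(n) ∈ Θ(n^2 · (log n)^3).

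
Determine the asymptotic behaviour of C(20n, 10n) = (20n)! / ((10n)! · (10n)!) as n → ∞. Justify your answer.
C(20n, 10n) ~ (4)^(10n) · sqrt(1/(π·10n))

Write N = 10n. Apply Stirling to each factorial:
  (2N)! ~ sqrt(2π·2N) · (2N/e)^(2N),
  N! ~ sqrt(2π N) · (N/e)^N,
  (1N)! ~ sqrt(2π·1N) · (1N/e)^(1N).
The exponential factors combine to (2N)^(2N) / (N^N · (1N)^(1N)) = 2^(2N)/1^(1N) = (2^2/1^1)^N = (4)^N.
The square-root prefactors combine to sqrt(2π·2N) / (sqrt(2π N)·sqrt(2π·1N)) = sqrt(2 / (2π·1·N)) = sqrt(1/(π·10n)).
Substituting N = 10n: C(20n, 10n) ~ (4)^(10n) · sqrt(1/(π·10n)).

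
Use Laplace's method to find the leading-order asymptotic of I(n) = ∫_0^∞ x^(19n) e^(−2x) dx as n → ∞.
I(n) ~ (sqrt(2π·19n) / 2) · (19n/(2e))^(19n)

Write the integrand as exp(19n ln x − 2x) and set f(x) = 19n ln x − 2x. Then f'(x) = 19n/x − 2 = 0 at x* = 19n/2, and f''(x*) = −19n/x*^2 = −2^2/(19n). Laplace's method (interior maximum) gives
  I(n) ~ e^(f(x*)) · sqrt(2π / |f''(x*)|)
        = exp(19n ln(19n/2) − 19n) · sqrt(2π · 19n / 2^2)
        = (19n/2)^(19n) e^(−19n) · sqrt(2π·19n) / 2
        = (sqrt(2π·19n) / 2) · (19n/(2e))^(19n).
This matches Γ(19n+1)/2^(19n+1) with Stirling applied to Γ.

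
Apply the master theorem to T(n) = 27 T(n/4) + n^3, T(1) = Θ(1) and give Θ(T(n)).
T(n) = Θ(n^3)

log_4 27 ≈ 2.377. f(n) = n^3 dominates n^(log_4 27) since 3 > 2.377, and the regularity condition a·f(n/b) = 27·(n/4)^3 = (27/64)·n^3 ≤ c·f(n) holds with c = 27/64 ≈ 0.422 < 1. So this is Case 3: T(n) = Θ(f(n)) = Θ(n^3).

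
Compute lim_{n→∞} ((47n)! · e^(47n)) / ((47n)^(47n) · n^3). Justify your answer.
lim = 0

Stirling: (47n)! ~ sqrt(2π·47n) · (47n/e)^(47n). Hence
  (47n)! · e^(47n) / (47n)^(47n) ~ sqrt(2π·47n).
Dividing by n^3: sqrt(2π·47n) / n^3 = sqrt(2π·47) · n^((1−6)/2), so the expression behaves like sqrt(2π·47) · n^((1−6)/2) → 0.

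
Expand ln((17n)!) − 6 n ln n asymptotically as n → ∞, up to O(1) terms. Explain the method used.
ln((17n)!) − 6 n ln n = 11 n ln n + 17(ln 17 − 1) n + (1/2) ln(2π·17n) + O(1/n)

Stirling: ln((17n)!) = 17n ln(17n) − 17n + (1/2) ln(2π·17n) + O(1/n).
Expand 17n ln(17n) = 17n (ln n + ln 17) = 17n ln n + 17n ln 17.
Subtract 6n ln n: leading term is (17 − 6) n ln n = 11 n ln n. The next term is 17n ln 17 − 17n = 17(ln 17 − 1) n. Then the (1/2) ln(2π·17n) correction.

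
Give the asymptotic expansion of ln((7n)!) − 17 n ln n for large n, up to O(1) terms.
ln((7n)!) − 17 n ln n = −10 n ln n + 7(ln 7 − 1) n + (1/2) ln(2π·7n) + O(1/n)

Stirling: ln((7n)!) = 7n ln(7n) − 7n + (1/2) ln(2π·7n) + O(1/n).
Expand 7n ln(7n) = 7n (ln n + ln 7) = 7n ln n + 7n ln 7.
Subtract 17n ln n: leading term is (7 − 17) n ln n = −10 n ln n. The next term is 7n ln 7 − 7n = 7(ln 7 − 1) n. Then the (1/2) ln(2π·7n) correction.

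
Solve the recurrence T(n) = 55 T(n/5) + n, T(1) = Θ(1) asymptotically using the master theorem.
T(n) = Θ(n^(log_5 55))

Master theorem: compare f(n) = n to n^(log_5 55) where log_5 55 ≈ 2.490. Since 1 < log_5 55, we have f(n) = O(n^(log_5 55 − ε)) for some ε > 0 — Case 1. Hence T(n) = Θ(n^(log_5 55)).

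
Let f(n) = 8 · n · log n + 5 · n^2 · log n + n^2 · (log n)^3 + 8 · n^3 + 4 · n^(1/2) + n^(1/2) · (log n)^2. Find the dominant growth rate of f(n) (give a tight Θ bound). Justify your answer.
f(n) ∈ Θ(n^3)

Compare the terms by growth order. For large n, n^a · (log n)^b dominates n^a' · (log n)^b' iff a > a', or (a = a' and b > b'). Ranking the 6 terms shows the dominant one is 8 · n^3. Hence f(n) ∈ Θ(n^3).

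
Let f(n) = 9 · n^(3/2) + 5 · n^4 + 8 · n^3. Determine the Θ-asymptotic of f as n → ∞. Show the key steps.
f(n) ∈ Θ(n^4)

Compare the terms by growth order. For large n, n^a · (log n)^b dominates n^a' · (log n)^b' iff a > a', or (a = a' and b > b'). Ranking the 3 terms shows the dominant one is 5 · n^4. Hence f(n) ∈ Θ(n^4).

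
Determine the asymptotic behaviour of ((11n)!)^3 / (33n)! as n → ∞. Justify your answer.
((11n)!)^3/(33n)! ~ ((2π·11n)^(2/2) / sqrt(3)) · 3^(−3·11n)  →  0

Write N = 11n. Stirling: N! ~ sqrt(2π N)(N/e)^N and (3N)! ~ sqrt(2π·3N)·(3N/e)^(3N).
  (N!)^3/(3N)! ~ (2π N)^(3/2) (N/e)^(3N) / [sqrt(2π·3N) (3N/e)^(3N)]
     = (2π N)^(3/2) / sqrt(2π·3N) · (N/(3N))^(3N)
     = (2π N)^((3−1)/2) / sqrt(3) · 3^(−3N).
Since 3^3 > 1, the factor 3^(−3N) decays exponentially, so the ratio → 0. Substituting N = 11n gives the stated form.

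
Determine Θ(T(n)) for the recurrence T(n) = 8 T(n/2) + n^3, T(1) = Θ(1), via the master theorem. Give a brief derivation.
T(n) = Θ(n^3 log n)

log_2 8 = 3, and f(n) = n^3 = Θ(n^(log_2 8)). This is Case 2 of the master theorem: T(n) = Θ(f(n) · log n) = Θ(n^3 log n).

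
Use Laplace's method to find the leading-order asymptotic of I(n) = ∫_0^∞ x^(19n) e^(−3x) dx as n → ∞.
I(n) ~ (sqrt(2π·19n) / 3) · (19n/(3e))^(19n)

Write the integrand as exp(19n ln x − 3x) and set f(x) = 19n ln x − 3x. Then f'(x) = 19n/x − 3 = 0 at x* = 19n/3, and f''(x*) = −19n/x*^2 = −3^2/(19n). Laplace's method (interior maximum) gives
  I(n) ~ e^(f(x*)) · sqrt(2π / |f''(x*)|)
        = exp(19n ln(19n/3) − 19n) · sqrt(2π · 19n / 3^2)
        = (19n/3)^(19n) e^(−19n) · sqrt(2π·19n) / 3
        = (sqrt(2π·19n) / 3) · (19n/(3e))^(19n).
This matches Γ(19n+1)/3^(19n+1) with Stirling applied to Γ.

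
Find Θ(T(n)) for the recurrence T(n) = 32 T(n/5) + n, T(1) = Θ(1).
T(n) = Θ(n^(log_5 32))

Master theorem: compare f(n) = n to n^(log_5 32) where log_5 32 ≈ 2.153. Since 1 < log_5 32, we have f(n) = O(n^(log_5 32 − ε)) for some ε > 0 — Case 1. Hence T(n) = Θ(n^(log_5 32)).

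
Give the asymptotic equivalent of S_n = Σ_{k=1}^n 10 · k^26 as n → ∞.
S_n ~ 10 · n^27 / 27

By integral comparison (Euler-Maclaurin), Σ_{k=1}^n 10 · k^26 = 10 · ∫_0^n x^26 dx + O(n^26) = 10 · n^27/27 + O(n^26). (Equivalently, Faulhaber's formula gives the same leading term.)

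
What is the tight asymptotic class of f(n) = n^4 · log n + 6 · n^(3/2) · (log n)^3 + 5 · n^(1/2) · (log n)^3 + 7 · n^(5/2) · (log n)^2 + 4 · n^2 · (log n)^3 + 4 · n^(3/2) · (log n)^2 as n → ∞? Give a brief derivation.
f(n) ∈ Θ(n^4 · log n)

Compare the terms by growth order. For large n, n^a · (log n)^b dominates n^a' · (log n)^b' iff a > a', or (a = a' and b > b'). Ranking the 6 terms shows the dominant one is n^4 · log n. Hence f(n) ∈ Θ(n^4 · log n).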